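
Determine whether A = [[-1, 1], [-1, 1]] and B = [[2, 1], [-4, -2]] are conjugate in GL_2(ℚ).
Yes.

Two matrices over a field are similar if and only if they have the same invariant factors.

Both A and B have characteristic polynomial x^2 and minimal polynomial x^2. Computing further, both have invariant factors x^2. Hence A and B are similar.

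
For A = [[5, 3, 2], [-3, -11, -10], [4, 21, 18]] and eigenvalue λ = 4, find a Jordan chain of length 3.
v_1 = [[0, -1, 2]]^T, v_2 = [[1, -5, 7]]^T, v_3 = [[0, 2, -3]]^T

We seek v_1 ∈ ker((A - 4I)^3) \ ker((A - 4I)^2), then set v_{i+1} = (A - 4I) v_i.

One such chain is v_1 = [[0, -1, 2]]^T, v_2 = [[1, -5, 7]]^T, v_3 = [[0, 2, -3]]^T. Check: (A - 4I) v_3 = [[0, 0, 0]]^T = 0.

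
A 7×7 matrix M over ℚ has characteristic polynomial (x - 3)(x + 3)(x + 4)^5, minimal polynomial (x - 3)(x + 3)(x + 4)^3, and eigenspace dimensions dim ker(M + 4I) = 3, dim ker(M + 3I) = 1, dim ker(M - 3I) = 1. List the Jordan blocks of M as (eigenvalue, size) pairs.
Jordan blocks: (-4, 3), (-4, 1), (-4, 1), (-3, 1), (3, 1)

λ = -4: algebraic multiplicity 5 (exponent in χ_M), largest block size 3 (exponent in m_M), 3 blocks (geometric multiplicity). These force block sizes [3, 1, 1].
λ = -3: algebraic multiplicity 1 (exponent in χ_M), largest block size 1 (exponent in m_M), 1 block (geometric multiplicity). This forces block sizes [1].
λ = 3: algebraic multiplicity 1 (exponent in χ_M), largest block size 1 (exponent in m_M), 1 block (geometric multiplicity). This forces block sizes [1].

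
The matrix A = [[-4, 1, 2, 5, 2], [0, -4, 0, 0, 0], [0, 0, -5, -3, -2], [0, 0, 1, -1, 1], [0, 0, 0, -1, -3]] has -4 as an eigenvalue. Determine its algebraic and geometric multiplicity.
algebraic multiplicity 2, geometric multiplicity 1

The characteristic polynomial is (x + 3)^3(x + 4)^2, so the factor x + 4 appears with exponent 2: the algebraic multiplicity is 2.

rank(A + 4I) = 4, so the eigenspace has dimension 5 - 4 = 1: the geometric multiplicity is 1.

Since 1 < 2, A is not diagonalizable.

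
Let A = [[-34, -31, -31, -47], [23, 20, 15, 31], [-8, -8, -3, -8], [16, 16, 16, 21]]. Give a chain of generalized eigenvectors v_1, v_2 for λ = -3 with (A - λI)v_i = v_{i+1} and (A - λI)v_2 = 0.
v_1 = [[2, 0, 1, -2]]^T, v_2 = [[1, -1, 0, 0]]^T

We seek v_1 ∈ ker((A + 3I)^2) \ ker(A + 3I), then set v_{i+1} = (A + 3I) v_i.

One such chain is v_1 = [[2, 0, 1, -2]]^T, v_2 = [[1, -1, 0, 0]]^T. Check: (A + 3I) v_2 = [[0, 0, 0, 0]]^T = 0.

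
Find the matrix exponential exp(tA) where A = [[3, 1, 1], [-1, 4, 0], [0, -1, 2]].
A has Jordan form J = [[3, 1, 0], [0, 3, 1], [0, 0, 3]] with A = PJP^{-1}, so e^{tA} = P e^{tJ} P^{-1}.

For a Jordan block J_k(λ), e^{tJ_k(λ)} = e^{λt} · (I + tN + t^2 N^2/2! + ... + t^{k-1} N^{k-1}/(k-1)!) where N is the nilpotent superdiagonal part.

Assembling the blocks and conjugating back gives the entries of e^{tA} as shown above.

e^{tA} = [[(2 - t^2)*e^{3*t}/2, t*e^{3*t}, t*(2 - t)*e^{3*t}/2], [t*(-t - 2)*e^{3*t}/2, (t + 1)*e^{3*t}, -t^2*e^{3*t}/2], [t^2*e^{3*t}/2, -t*e^{3*t}, (t^2/2 - t + 1)*e^{3*t}]]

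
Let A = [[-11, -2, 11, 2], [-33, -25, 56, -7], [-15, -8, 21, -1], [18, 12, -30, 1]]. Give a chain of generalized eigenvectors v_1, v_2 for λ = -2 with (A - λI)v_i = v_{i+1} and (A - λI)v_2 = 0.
v_1 = [[1, 4, 2, -2]]^T, v_2 = [[1, 1, 1, 0]]^T

We seek v_1 ∈ ker((A + 2I)^2) \ ker(A + 2I), then set v_{i+1} = (A + 2I) v_i.

One such chain is v_1 = [[1, 4, 2, -2]]^T, v_2 = [[1, 1, 1, 0]]^T. Check: (A + 2I) v_2 = [[0, 0, 0, 0]]^T = 0.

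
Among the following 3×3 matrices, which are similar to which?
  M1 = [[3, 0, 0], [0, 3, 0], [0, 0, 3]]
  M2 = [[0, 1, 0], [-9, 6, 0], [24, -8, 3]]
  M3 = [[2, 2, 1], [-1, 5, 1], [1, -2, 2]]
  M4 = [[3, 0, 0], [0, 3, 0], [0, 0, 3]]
2 classes: {M1, M4}, {M2, M3}

Characteristic polynomials: χ_{M1} = (x - 3)^3, χ_{M2} = (x - 3)^3, χ_{M3} = (x - 3)^3, χ_{M4} = (x - 3)^3.

{M1, M4}: invariant factors x - 3, x - 3, x - 3.

{M2, M3}: invariant factors x - 3, (x - 3)^2.

Matrices are similar if and only if their invariant-factor lists agree; the partition into similarity classes is {M1, M4}, {M2, M3}.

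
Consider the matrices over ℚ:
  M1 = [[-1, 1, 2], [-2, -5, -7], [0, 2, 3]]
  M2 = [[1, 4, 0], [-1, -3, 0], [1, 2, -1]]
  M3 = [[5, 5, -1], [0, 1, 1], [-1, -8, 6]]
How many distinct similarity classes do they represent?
3 classes: {M1}, {M2}, {M3}

Characteristic polynomials: χ_{M1} = (x + 1)^3, χ_{M2} = (x + 1)^3, χ_{M3} = (x - 4)^3.

{M1}: invariant factors (x + 1)^3.

{M2}: invariant factors x + 1, (x + 1)^2.

{M3}: invariant factors (x - 4)^3.

Matrices are similar if and only if their invariant-factor lists agree; the partition into similarity classes is {M1}, {M2}, {M3}.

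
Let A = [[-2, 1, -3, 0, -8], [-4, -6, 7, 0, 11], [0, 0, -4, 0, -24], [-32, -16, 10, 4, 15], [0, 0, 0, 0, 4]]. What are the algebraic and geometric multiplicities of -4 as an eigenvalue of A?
The characteristic polynomial is (x - 4)^2(x + 4)^3, so the factor x + 4 appears with exponent 3: the algebraic multiplicity is 3.

rank(A + 4I) = 4, so the eigenspace has dimension 5 - 4 = 1: the geometric multiplicity is 1.

Since 1 < 3, A is not diagonalizable.

algebraic multiplicity 3, geometric multiplicity 1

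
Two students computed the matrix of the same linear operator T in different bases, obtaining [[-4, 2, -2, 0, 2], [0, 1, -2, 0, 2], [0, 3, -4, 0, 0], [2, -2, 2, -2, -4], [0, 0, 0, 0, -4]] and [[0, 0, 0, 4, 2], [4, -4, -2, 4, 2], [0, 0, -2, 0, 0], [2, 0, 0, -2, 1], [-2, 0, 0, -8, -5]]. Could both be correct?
Yes.

Two matrices over a field are similar if and only if they have the same invariant factors.

Both A and B have characteristic polynomial (x + 1)(x + 2)^2(x + 4)^2 and minimal polynomial (x + 1)(x + 2)(x + 4). Computing further, both have invariant factors (x + 2)(x + 4), (x + 1)(x + 2)(x + 4). Hence A and B are similar.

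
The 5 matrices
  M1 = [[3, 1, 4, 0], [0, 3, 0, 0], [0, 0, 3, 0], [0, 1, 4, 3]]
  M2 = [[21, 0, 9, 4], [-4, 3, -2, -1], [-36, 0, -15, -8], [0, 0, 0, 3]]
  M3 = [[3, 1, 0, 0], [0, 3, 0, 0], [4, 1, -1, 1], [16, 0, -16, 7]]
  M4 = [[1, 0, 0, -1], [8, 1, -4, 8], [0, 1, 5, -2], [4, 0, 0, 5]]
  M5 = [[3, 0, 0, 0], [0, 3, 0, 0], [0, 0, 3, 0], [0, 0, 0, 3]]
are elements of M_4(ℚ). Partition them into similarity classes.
Characteristic polynomials: χ_{M1} = (x - 3)^4, χ_{M2} = (x - 3)^4, χ_{M3} = (x - 3)^4, χ_{M4} = (x - 3)^4, χ_{M5} = (x - 3)^4.

{M1}: invariant factors x - 3, x - 3, (x - 3)^2.

{M2, M3, M4}: invariant factors (x - 3)^2, (x - 3)^2.

{M5}: invariant factors x - 3, x - 3, x - 3, x - 3.

Matrices are similar if and only if their invariant-factor lists agree; the partition into similarity classes is {M1}, {M2, M3, M4}, {M5}.

3 classes: {M1}, {M2, M3, M4}, {M5}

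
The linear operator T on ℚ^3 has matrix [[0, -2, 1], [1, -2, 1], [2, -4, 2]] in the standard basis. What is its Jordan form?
J = [[0, 1, 0], [0, 0, 1], [0, 0, 0]]

The characteristic polynomial is det(xI - A) = x^3, so the eigenvalues are 0 (algebraic multiplicity 3).

For λ = 0: rank(A) = 2, rank(A^2) = 1, rank(A^3) = 0. The eigenspace has dimension 3 - 2 = 1, so there is 1 Jordan block; the rank sequence gives block sizes [3].

Assembling the blocks gives the Jordan form J above.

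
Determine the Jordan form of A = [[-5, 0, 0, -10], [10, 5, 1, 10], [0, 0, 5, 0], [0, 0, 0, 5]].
The characteristic polynomial is det(xI - A) = (x - 5)^3(x + 5), so the eigenvalues are -5 (algebraic multiplicity 1), 5 (algebraic multiplicity 3).

For λ = -5: algebraic multiplicity 1 gives one 1×1 block.

For λ = 5: rank(A - 5I) = 2, rank((A - 5I)^2) = 1. The eigenspace has dimension 4 - 2 = 2, so there are 2 Jordan blocks; the rank sequence gives block sizes [2, 1].

Assembling the blocks gives the Jordan form J above.

J = [[-5, 0, 0, 0], [0, 5, 1, 0], [0, 0, 5, 0], [0, 0, 0, 5]]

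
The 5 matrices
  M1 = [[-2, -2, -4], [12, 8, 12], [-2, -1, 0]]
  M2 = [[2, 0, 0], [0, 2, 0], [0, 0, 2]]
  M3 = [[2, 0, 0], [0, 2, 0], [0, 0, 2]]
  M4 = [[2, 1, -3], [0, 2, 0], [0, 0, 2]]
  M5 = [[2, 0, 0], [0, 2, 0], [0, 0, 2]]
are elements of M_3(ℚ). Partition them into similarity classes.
2 classes: {M1, M4}, {M2, M3, M5}

Characteristic polynomials: χ_{M1} = (x - 2)^3, χ_{M2} = (x - 2)^3, χ_{M3} = (x - 2)^3, χ_{M4} = (x - 2)^3, χ_{M5} = (x - 2)^3.

{M1, M4}: invariant factors x - 2, (x - 2)^2.

{M2, M3, M5}: invariant factors x - 2, x - 2, x - 2.

Matrices are similar if and only if their invariant-factor lists agree; the partition into similarity classes is {M1, M4}, {M2, M3, M5}.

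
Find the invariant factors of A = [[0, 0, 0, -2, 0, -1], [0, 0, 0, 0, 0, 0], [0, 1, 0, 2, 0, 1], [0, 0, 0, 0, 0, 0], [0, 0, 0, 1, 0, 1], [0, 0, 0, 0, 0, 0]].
The Jordan structure of A has elementary divisors x^2, x^2, x^2. Arranging the block sizes at each eigenvalue in decreasing order and taking row products gives the invariant factors.

Invariant factors (smallest first, each dividing the next): x^2, x^2, x^2.

Check: the last factor x^2 is the minimal polynomial, and the product x^6 is the characteristic polynomial.

x^2, x^2, x^2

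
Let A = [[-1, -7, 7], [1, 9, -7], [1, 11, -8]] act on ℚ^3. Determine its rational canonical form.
R = [[0, 0, 2], [1, 0, -4], [0, 1, 0]]

The invariant factors of A (the non-unit diagonal entries of the Smith normal form of xI - A over ℚ[x]) are x^3 + 4x - 2, each dividing the next. The characteristic polynomial is their product, x^3 + 4x - 2.

The rational canonical form is the block-diagonal matrix of companion matrices C(f_i):
R = [[0, 0, 2], [1, 0, -4], [0, 1, 0]].

Note the characteristic polynomial does not split into linear factors over ℚ, so A has no Jordan form over ℚ; the rational canonical form exists over any field.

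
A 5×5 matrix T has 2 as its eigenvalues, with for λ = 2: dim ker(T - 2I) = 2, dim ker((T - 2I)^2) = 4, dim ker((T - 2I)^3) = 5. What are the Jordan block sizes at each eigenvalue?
λ = 2: successive nullity increments [2, 2, 1] count blocks of size ≥ k; block sizes are [3, 2].

Jordan blocks: (2, 3), (2, 2)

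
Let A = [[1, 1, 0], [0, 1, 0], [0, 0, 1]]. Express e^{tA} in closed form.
A has Jordan form J = [[1, 1, 0], [0, 1, 0], [0, 0, 1]] with A = PJP^{-1}, so e^{tA} = P e^{tJ} P^{-1}.

For a Jordan block J_k(λ), e^{tJ_k(λ)} = e^{λt} · (I + tN + t^2 N^2/2! + ... + t^{k-1} N^{k-1}/(k-1)!) where N is the nilpotent superdiagonal part.

Assembling the blocks and conjugating back gives the entries of e^{tA} as shown above.

e^{tA} = [[e^{t}, t*e^{t}, 0], [0, e^{t}, 0], [0, 0, e^{t}]]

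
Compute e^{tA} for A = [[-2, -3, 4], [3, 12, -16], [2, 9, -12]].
A has Jordan form J = [[-1, 1, 0], [0, -1, 0], [0, 0, 0]] with A = PJP^{-1}, so e^{tA} = P e^{tJ} P^{-1}.

For a Jordan block J_k(λ), e^{tJ_k(λ)} = e^{λt} · (I + tN + t^2 N^2/2! + ... + t^{k-1} N^{k-1}/(k-1)!) where N is the nilpotent superdiagonal part.

Assembling the blocks and conjugating back gives the entries of e^{tA} as shown above.

e^{tA} = [[(1 - t)*e^{-t}, -3*t*e^{-t}, 4*t*e^{-t}], [(-t + 4*e^{t} - 4)*e^{-t}, (-3*t + 16*e^{t} - 15)*e^{-t}, 4*(t - 5*e^{t} + 5)*e^{-t}], [(-t + 3*e^{t} - 3)*e^{-t}, 3*(-t + 4*e^{t} - 4)*e^{-t}, (4*t - 15*e^{t} + 16)*e^{-t}]]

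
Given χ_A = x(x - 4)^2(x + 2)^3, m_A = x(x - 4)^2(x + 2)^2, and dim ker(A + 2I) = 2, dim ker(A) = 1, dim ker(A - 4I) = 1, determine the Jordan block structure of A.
Jordan blocks: (-2, 2), (-2, 1), (0, 1), (4, 2)

λ = -2: algebraic multiplicity 3 (exponent in χ_A), largest block size 2 (exponent in m_A), 2 blocks (geometric multiplicity). These force block sizes [2, 1].
λ = 0: algebraic multiplicity 1 (exponent in χ_A), largest block size 1 (exponent in m_A), 1 block (geometric multiplicity). This forces block sizes [1].
λ = 4: algebraic multiplicity 2 (exponent in χ_A), largest block size 2 (exponent in m_A), 1 block (geometric multiplicity). This forces block sizes [2].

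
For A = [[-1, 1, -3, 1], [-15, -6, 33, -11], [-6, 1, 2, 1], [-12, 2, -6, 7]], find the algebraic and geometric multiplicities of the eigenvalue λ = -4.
The characteristic polynomial is (x - 5)^2(x + 4)^2, so the factor x + 4 appears with exponent 2: the algebraic multiplicity is 2.

rank(A + 4I) = 3, so the eigenspace has dimension 4 - 3 = 1: the geometric multiplicity is 1.

Since 1 < 2, A is not diagonalizable.

algebraic multiplicity 2, geometric multiplicity 1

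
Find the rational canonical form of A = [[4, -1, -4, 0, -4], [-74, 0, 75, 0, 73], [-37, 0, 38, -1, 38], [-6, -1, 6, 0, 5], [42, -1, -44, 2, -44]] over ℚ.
The invariant factors of A (the non-unit diagonal entries of the Smith normal form of xI - A over ℚ[x]) are (x - 4)(x^2 + 3x + 3)^2, each dividing the next. The characteristic polynomial is their product, (x - 4)(x^2 + 3x + 3)^2.

The rational canonical form is the block-diagonal matrix of companion matrices C(f_i):
R = [[0, 0, 0, 0, 36], [1, 0, 0, 0, 63], [0, 1, 0, 0, 42], [0, 0, 1, 0, 9], [0, 0, 0, 1, -2]].

Note the characteristic polynomial does not split into linear factors over ℚ, so A has no Jordan form over ℚ; the rational canonical form exists over any field.

R = [[0, 0, 0, 0, 36], [1, 0, 0, 0, 63], [0, 1, 0, 0, 42], [0, 0, 1, 0, 9], [0, 0, 0, 1, -2]]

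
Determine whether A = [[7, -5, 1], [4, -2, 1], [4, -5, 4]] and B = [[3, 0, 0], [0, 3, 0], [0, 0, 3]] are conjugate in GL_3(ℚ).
Both have characteristic polynomial (x - 3)^3, but the minimal polynomial of A is (x - 3)^2 while the minimal polynomial of B is x - 3. The minimal polynomial is a similarity invariant, so A and B are not similar.

No.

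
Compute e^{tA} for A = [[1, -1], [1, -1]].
e^{tA} = [[t + 1, -t], [t, 1 - t]]

A has Jordan form J = [[0, 1], [0, 0]] with A = PJP^{-1}, so e^{tA} = P e^{tJ} P^{-1}.

For a Jordan block J_k(λ), e^{tJ_k(λ)} = e^{λt} · (I + tN + t^2 N^2/2! + ... + t^{k-1} N^{k-1}/(k-1)!) where N is the nilpotent superdiagonal part.

Assembling the blocks and conjugating back gives the entries of e^{tA} as shown above.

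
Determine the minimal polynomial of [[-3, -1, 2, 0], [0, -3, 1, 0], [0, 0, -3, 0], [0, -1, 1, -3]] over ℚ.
m_A(x) = (x + 3)^3

The characteristic polynomial factors as (x + 3)^4. The minimal polynomial is ∏(x - λ)^{k_λ} where k_λ is the size of the largest Jordan block at λ.

For λ = -3: rank(A + 3I) = 2, and the largest Jordan block has size 3 (the smallest k with rank((A + 3I)^k) = rank((A + 3I)^(k+1))).

So m_A(x) = (x + 3)^3.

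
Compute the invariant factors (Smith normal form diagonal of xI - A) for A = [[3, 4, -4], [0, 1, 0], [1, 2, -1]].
x - 1, (x - 1)^2

The Jordan structure of A has elementary divisors (x - 1)^2, (x - 1). Arranging the block sizes at each eigenvalue in decreasing order and taking row products gives the invariant factors.

Invariant factors (smallest first, each dividing the next): x - 1, (x - 1)^2.

Check: the last factor (x - 1)^2 is the minimal polynomial, and the product (x - 1)^3 is the characteristic polynomial.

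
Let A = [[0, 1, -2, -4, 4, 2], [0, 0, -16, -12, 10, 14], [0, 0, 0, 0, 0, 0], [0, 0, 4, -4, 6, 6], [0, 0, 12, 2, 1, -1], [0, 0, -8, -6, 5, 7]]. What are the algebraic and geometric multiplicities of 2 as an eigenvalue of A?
algebraic multiplicity 2, geometric multiplicity 1

The characteristic polynomial is x^4(x - 2)^2, so the factor x - 2 appears with exponent 2: the algebraic multiplicity is 2.

rank(A - 2I) = 5, so the eigenspace has dimension 6 - 5 = 1: the geometric multiplicity is 1.

Since 1 < 2, A is not diagonalizable.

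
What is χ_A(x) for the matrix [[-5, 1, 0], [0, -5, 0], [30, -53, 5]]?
χ_A(x) = (x - 5)(x + 5)^2

xI - A = [[x + 5, -1, 0], [0, x + 5, 0], [-30, 53, x - 5]].

Expanding det(xI - A) along the first row:
det(xI - A) = + (x + 5)·det([[x + 5, 0], [53, x - 5]]) - (-1)·det([[0, 0], [-30, x - 5]]) + (0)·det([[0, x + 5], [-30, 53]]).

Evaluating gives χ_A(x) = x^3 + 5x^2 - 25x - 125 = (x - 5)(x + 5)^2.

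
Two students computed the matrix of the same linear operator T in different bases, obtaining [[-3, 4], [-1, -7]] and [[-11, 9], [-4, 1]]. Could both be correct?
Two matrices over a field are similar if and only if they have the same invariant factors.

Both A and B have characteristic polynomial (x + 5)^2 and minimal polynomial (x + 5)^2. Computing further, both have invariant factors (x + 5)^2. Hence A and B are similar.

Yes.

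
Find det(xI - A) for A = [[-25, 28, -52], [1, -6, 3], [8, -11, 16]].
xI - A = [[x + 25, -28, 52], [-1, x + 6, -3], [-8, 11, x - 16]].

Expanding det(xI - A) along the first row:
det(xI - A) = + (x + 25)·det([[x + 6, -3], [11, x - 16]]) - (-28)·det([[-1, -3], [-8, x - 16]]) + (52)·det([[-1, x + 6], [-8, 11]]).

Evaluating gives χ_A(x) = x^3 + 15x^2 + 75x + 125 = (x + 5)^3.

χ_A(x) = (x + 5)^3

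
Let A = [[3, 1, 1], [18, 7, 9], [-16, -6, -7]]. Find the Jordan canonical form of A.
The characteristic polynomial is det(xI - A) = (x - 1)^3, so the eigenvalues are 1 (algebraic multiplicity 3).

For λ = 1: rank(A - I) = 2, rank((A - I)^2) = 1, rank((A - I)^3) = 0. The eigenspace has dimension 3 - 2 = 1, so there is 1 Jordan block; the rank sequence gives block sizes [3].

Assembling the blocks gives the Jordan form J above.

J = [[1, 1, 0], [0, 1, 1], [0, 0, 1]]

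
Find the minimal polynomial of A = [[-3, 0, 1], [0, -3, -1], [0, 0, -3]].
The characteristic polynomial factors as (x + 3)^3. The minimal polynomial is ∏(x - λ)^{k_λ} where k_λ is the size of the largest Jordan block at λ.

For λ = -3: rank(A + 3I) = 1, and the largest Jordan block has size 2 (the smallest k with rank((A + 3I)^k) = rank((A + 3I)^(k+1))).

So m_A(x) = (x + 3)^2.

m_A(x) = (x + 3)^2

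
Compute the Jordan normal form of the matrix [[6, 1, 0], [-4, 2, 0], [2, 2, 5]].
The characteristic polynomial is det(xI - A) = (x - 5)(x - 4)^2, so the eigenvalues are 4 (algebraic multiplicity 2), 5 (algebraic multiplicity 1).

For λ = 4: rank(A - 4I) = 2, rank((A - 4I)^2) = 1. The eigenspace has dimension 3 - 2 = 1, so there is 1 Jordan block; the rank sequence gives block sizes [2].

For λ = 5: algebraic multiplicity 1 gives one 1×1 block.

Assembling the blocks gives the Jordan form J above.

J = [[4, 1, 0], [0, 4, 0], [0, 0, 5]]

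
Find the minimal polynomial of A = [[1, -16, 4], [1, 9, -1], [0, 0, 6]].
m_A(x) = (x - 6)(x - 5)^2

The characteristic polynomial factors as (x - 6)(x - 5)^2. The minimal polynomial is ∏(x - λ)^{k_λ} where k_λ is the size of the largest Jordan block at λ.

For λ = 5: rank(A - 5I) = 2, and the largest Jordan block has size 2 (the smallest k with rank((A - 5I)^k) = rank((A - 5I)^(k+1))).
For λ = 6: rank(A - 6I) = 2, and the largest Jordan block has size 1 (the smallest k with rank((A - 6I)^k) = rank((A - 6I)^(k+1))).

So m_A(x) = (x - 6)(x - 5)^2.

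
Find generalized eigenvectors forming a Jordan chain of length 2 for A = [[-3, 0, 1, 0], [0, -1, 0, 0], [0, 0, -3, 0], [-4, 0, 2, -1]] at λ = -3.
v_1 = [[1, 0, 1, 2]]^T, v_2 = [[1, 0, 0, 2]]^T

We seek v_1 ∈ ker((A + 3I)^2) \ ker(A + 3I), then set v_{i+1} = (A + 3I) v_i.

One such chain is v_1 = [[1, 0, 1, 2]]^T, v_2 = [[1, 0, 0, 2]]^T. Check: (A + 3I) v_2 = [[0, 0, 0, 0]]^T = 0.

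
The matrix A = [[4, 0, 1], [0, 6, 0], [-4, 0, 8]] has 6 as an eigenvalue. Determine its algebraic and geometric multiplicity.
The characteristic polynomial is (x - 6)^3, so the factor x - 6 appears with exponent 3: the algebraic multiplicity is 3.

rank(A - 6I) = 1, so the eigenspace has dimension 3 - 1 = 2: the geometric multiplicity is 2.

Since 2 < 3, A is not diagonalizable.

algebraic multiplicity 3, geometric multiplicity 2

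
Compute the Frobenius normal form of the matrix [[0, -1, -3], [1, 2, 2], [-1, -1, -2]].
The invariant factors of A (the non-unit diagonal entries of the Smith normal form of xI - A over ℚ[x]) are (x - 1)(x^2 + x - 3), each dividing the next. The characteristic polynomial is their product, (x - 1)(x^2 + x - 3).

The rational canonical form is the block-diagonal matrix of companion matrices C(f_i):
R = [[0, 0, -3], [1, 0, 4], [0, 1, 0]].

Note the characteristic polynomial does not split into linear factors over ℚ, so A has no Jordan form over ℚ; the rational canonical form exists over any field.

R = [[0, 0, -3], [1, 0, 4], [0, 1, 0]]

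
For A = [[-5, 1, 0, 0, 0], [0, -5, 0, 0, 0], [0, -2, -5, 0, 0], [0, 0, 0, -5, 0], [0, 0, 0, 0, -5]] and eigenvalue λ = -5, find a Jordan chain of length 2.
We seek v_1 ∈ ker((A + 5I)^2) \ ker(A + 5I), then set v_{i+1} = (A + 5I) v_i.

One such chain is v_1 = [[0, 1, 4, -2, 0]]^T, v_2 = [[1, 0, -2, 0, 0]]^T. Check: (A + 5I) v_2 = [[0, 0, 0, 0, 0]]^T = 0.

v_1 = [[0, 1, 4, -2, 0]]^T, v_2 = [[1, 0, -2, 0, 0]]^T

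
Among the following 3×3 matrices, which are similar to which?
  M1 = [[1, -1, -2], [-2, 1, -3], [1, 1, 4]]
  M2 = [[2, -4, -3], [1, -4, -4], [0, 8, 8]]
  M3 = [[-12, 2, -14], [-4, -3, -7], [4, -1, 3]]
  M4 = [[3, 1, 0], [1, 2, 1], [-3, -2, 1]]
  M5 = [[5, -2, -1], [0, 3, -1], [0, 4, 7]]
Characteristic polynomials: χ_{M1} = (x - 2)^3, χ_{M2} = (x - 2)^3, χ_{M3} = (x + 4)^3, χ_{M4} = (x - 2)^3, χ_{M5} = (x - 5)^3.

{M1, M2, M4}: invariant factors (x - 2)^3.

{M3}: invariant factors x + 4, (x + 4)^2.

{M5}: invariant factors x - 5, (x - 5)^2.

Matrices are similar if and only if their invariant-factor lists agree; the partition into similarity classes is {M1, M2, M4}, {M3}, {M5}.

3 classes: {M1, M2, M4}, {M3}, {M5}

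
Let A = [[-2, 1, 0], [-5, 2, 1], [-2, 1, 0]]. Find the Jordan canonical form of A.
The characteristic polynomial is det(xI - A) = x^3, so the eigenvalues are 0 (algebraic multiplicity 3).

For λ = 0: rank(A) = 2, rank(A^2) = 1, rank(A^3) = 0. The eigenspace has dimension 3 - 2 = 1, so there is 1 Jordan block; the rank sequence gives block sizes [3].

Assembling the blocks gives the Jordan form J above.

J = [[0, 1, 0], [0, 0, 1], [0, 0, 0]]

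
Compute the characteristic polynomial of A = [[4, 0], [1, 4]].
xI - A = [[x - 4, 0], [-1, x - 4]].

Expanding det(xI - A) along the first row:
det(xI - A) = + (x - 4)·det([[x - 4]]) - (0)·det([[-1]]).

Evaluating gives χ_A(x) = x^2 - 8x + 16 = (x - 4)^2.

χ_A(x) = (x - 4)^2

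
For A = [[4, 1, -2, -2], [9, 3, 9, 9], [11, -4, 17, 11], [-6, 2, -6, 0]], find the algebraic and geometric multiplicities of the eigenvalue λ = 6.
The characteristic polynomial is (x - 6)^4, so the factor x - 6 appears with exponent 4: the algebraic multiplicity is 4.

rank(A - 6I) = 2, so the eigenspace has dimension 4 - 2 = 2: the geometric multiplicity is 2.

Since 2 < 4, A is not diagonalizable.

algebraic multiplicity 4, geometric multiplicity 2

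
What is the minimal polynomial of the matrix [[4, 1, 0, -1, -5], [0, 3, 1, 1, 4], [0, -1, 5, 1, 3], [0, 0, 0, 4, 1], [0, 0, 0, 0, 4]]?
The characteristic polynomial factors as (x - 4)^5. The minimal polynomial is ∏(x - λ)^{k_λ} where k_λ is the size of the largest Jordan block at λ.

For λ = 4: rank(A - 4I) = 3, and the largest Jordan block has size 3 (the smallest k with rank((A - 4I)^k) = rank((A - 4I)^(k+1))).

So m_A(x) = (x - 4)^3.

m_A(x) = (x - 4)^3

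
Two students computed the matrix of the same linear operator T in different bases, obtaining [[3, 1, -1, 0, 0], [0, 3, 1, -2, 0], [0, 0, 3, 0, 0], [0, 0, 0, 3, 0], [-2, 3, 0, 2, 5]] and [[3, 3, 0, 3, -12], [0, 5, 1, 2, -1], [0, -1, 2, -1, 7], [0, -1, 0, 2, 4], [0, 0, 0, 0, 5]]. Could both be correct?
Yes.

Two matrices over a field are similar if and only if they have the same invariant factors.

Both A and B have characteristic polynomial (x - 5)(x - 3)^4 and minimal polynomial (x - 5)(x - 3)^3. Computing further, both have invariant factors x - 3, (x - 5)(x - 3)^3. Hence A and B are similar.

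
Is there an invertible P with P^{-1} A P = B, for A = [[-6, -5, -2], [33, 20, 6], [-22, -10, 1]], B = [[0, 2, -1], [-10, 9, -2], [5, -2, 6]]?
Two matrices over a field are similar if and only if they have the same invariant factors.

Both A and B have characteristic polynomial (x - 5)^3 and minimal polynomial (x - 5)^2. Computing further, both have invariant factors x - 5, (x - 5)^2. Hence A and B are similar.

Yes.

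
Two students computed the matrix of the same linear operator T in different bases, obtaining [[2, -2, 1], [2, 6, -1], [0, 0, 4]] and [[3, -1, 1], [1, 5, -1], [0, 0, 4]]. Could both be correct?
Yes.

Two matrices over a field are similar if and only if they have the same invariant factors.

Both A and B have characteristic polynomial (x - 4)^3 and minimal polynomial (x - 4)^2. Computing further, both have invariant factors x - 4, (x - 4)^2. Hence A and B are similar.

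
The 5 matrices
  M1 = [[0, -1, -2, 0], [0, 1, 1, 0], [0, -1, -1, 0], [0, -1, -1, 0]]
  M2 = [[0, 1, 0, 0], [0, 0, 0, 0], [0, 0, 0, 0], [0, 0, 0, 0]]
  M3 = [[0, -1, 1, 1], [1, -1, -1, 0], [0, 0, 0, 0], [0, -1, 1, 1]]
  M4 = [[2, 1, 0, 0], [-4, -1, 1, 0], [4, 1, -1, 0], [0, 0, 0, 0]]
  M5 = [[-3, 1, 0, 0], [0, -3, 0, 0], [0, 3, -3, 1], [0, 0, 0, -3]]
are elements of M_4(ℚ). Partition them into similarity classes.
3 classes: {M1, M3, M4}, {M2}, {M5}

Characteristic polynomials: χ_{M1} = x^4, χ_{M2} = x^4, χ_{M3} = x^4, χ_{M4} = x^4, χ_{M5} = (x + 3)^4.

{M1, M3, M4}: invariant factors x, x^3.

{M2}: invariant factors x, x, x^2.

{M5}: invariant factors (x + 3)^2, (x + 3)^2.

Matrices are similar if and only if their invariant-factor lists agree; the partition into similarity classes is {M1, M3, M4}, {M2}, {M5}.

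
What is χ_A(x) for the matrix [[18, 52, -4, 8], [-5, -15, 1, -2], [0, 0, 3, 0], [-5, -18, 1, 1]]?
χ_A(x) = (x - 3)^3(x + 2)

xI - A = [[x - 18, -52, 4, -8], [5, x + 15, -1, 2], [0, 0, x - 3, 0], [5, 18, -1, x - 1]].

Expanding det(xI - A) along the first row:
det(xI - A) = + (x - 18)·det([[x + 15, -1, 2], [0, x - 3, 0], [18, -1, x - 1]]) - (-52)·det([[5, -1, 2], [0, x - 3, 0], [5, -1, x - 1]]) + (4)·det([[5, x + 15, 2], [0, 0, 0], [5, 18, x - 1]]) - (-8)·det([[5, x + 15, -1], [0, 0, x - 3], [5, 18, -1]]).

Evaluating gives χ_A(x) = x^4 - 7x^3 + 9x^2 + 27x - 54 = (x - 3)^3(x + 2).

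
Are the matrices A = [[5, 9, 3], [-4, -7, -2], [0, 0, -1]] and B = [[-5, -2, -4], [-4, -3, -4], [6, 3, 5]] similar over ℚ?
Two matrices over a field are similar if and only if they have the same invariant factors.

Both A and B have characteristic polynomial (x + 1)^3 and minimal polynomial (x + 1)^2. Computing further, both have invariant factors x + 1, (x + 1)^2. Hence A and B are similar.

Yes.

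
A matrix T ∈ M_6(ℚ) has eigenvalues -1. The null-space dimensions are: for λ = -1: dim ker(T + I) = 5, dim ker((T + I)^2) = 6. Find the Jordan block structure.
Jordan blocks: (-1, 2), (-1, 1), (-1, 1), (-1, 1), (-1, 1)

λ = -1: successive nullity increments [5, 1] count blocks of size ≥ k; block sizes are [2, 1, 1, 1, 1].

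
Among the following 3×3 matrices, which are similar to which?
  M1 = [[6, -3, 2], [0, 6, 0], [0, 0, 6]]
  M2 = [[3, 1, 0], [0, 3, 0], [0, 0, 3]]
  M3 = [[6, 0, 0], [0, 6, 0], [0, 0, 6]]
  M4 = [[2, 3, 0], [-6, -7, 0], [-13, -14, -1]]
Characteristic polynomials: χ_{M1} = (x - 6)^3, χ_{M2} = (x - 3)^3, χ_{M3} = (x - 6)^3, χ_{M4} = (x + 1)^2(x + 4).

{M1}: invariant factors x - 6, (x - 6)^2.

{M2}: invariant factors x - 3, (x - 3)^2.

{M3}: invariant factors x - 6, x - 6, x - 6.

{M4}: invariant factors (x + 1)^2(x + 4).

Matrices are similar if and only if their invariant-factor lists agree; the partition into similarity classes is {M1}, {M2}, {M3}, {M4}.

4 classes: {M1}, {M2}, {M3}, {M4}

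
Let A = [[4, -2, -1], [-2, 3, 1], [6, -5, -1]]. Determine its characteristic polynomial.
χ_A(x) = (x - 2)^3

xI - A = [[x - 4, 2, 1], [2, x - 3, -1], [-6, 5, x + 1]].

Expanding det(xI - A) along the first row:
det(xI - A) = + (x - 4)·det([[x - 3, -1], [5, x + 1]]) - (2)·det([[2, -1], [-6, x + 1]]) + (1)·det([[2, x - 3], [-6, 5]]).

Evaluating gives χ_A(x) = x^3 - 6x^2 + 12x - 8 = (x - 2)^3.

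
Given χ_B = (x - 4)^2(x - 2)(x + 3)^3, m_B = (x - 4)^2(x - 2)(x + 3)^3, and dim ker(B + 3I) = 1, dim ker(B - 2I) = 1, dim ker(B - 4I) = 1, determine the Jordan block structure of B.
λ = -3: algebraic multiplicity 3 (exponent in χ_B), largest block size 3 (exponent in m_B), 1 block (geometric multiplicity). This forces block sizes [3].
λ = 2: algebraic multiplicity 1 (exponent in χ_B), largest block size 1 (exponent in m_B), 1 block (geometric multiplicity). This forces block sizes [1].
λ = 4: algebraic multiplicity 2 (exponent in χ_B), largest block size 2 (exponent in m_B), 1 block (geometric multiplicity). This forces block sizes [2].

Jordan blocks: (-3, 3), (2, 1), (4, 2)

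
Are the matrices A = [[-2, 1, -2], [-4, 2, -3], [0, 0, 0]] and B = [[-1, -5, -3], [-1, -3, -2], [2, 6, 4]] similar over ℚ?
Two matrices over a field are similar if and only if they have the same invariant factors.

Both A and B have characteristic polynomial x^3 and minimal polynomial x^3. Computing further, both have invariant factors x^3. Hence A and B are similar.

Yes.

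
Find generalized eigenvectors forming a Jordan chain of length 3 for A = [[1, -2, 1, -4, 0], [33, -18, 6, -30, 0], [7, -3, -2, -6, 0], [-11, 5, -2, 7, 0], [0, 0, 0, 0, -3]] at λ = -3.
We seek v_1 ∈ ker((A + 3I)^3) \ ker((A + 3I)^2), then set v_{i+1} = (A + 3I) v_i.

One such chain is v_1 = [[0, 4, 1, -2, 0]]^T, v_2 = [[1, 6, 1, -2, 0]]^T, v_3 = [[1, 9, 2, -3, 0]]^T. Check: (A + 3I) v_3 = [[0, 0, 0, 0, 0]]^T = 0.

v_1 = [[0, 4, 1, -2, 0]]^T, v_2 = [[1, 6, 1, -2, 0]]^T, v_3 = [[1, 9, 2, -3, 0]]^T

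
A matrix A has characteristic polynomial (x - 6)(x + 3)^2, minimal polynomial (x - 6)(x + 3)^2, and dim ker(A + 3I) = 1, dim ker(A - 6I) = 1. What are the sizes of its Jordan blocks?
λ = -3: algebraic multiplicity 2 (exponent in χ_A), largest block size 2 (exponent in m_A), 1 block (geometric multiplicity). This forces block sizes [2].
λ = 6: algebraic multiplicity 1 (exponent in χ_A), largest block size 1 (exponent in m_A), 1 block (geometric multiplicity). This forces block sizes [1].

Jordan blocks: (-3, 2), (6, 1)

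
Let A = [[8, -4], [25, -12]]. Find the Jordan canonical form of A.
J = [[-2, 1], [0, -2]]

The characteristic polynomial is det(xI - A) = (x + 2)^2, so the eigenvalues are -2 (algebraic multiplicity 2).

For λ = -2: rank(A + 2I) = 1, rank((A + 2I)^2) = 0. The eigenspace has dimension 2 - 1 = 1, so there is 1 Jordan block; the rank sequence gives block sizes [2].

Assembling the blocks gives the Jordan form J above.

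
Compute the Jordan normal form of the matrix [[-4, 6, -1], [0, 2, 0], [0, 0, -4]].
The characteristic polynomial is det(xI - A) = (x - 2)(x + 4)^2, so the eigenvalues are -4 (algebraic multiplicity 2), 2 (algebraic multiplicity 1).

For λ = -4: rank(A + 4I) = 2, rank((A + 4I)^2) = 1. The eigenspace has dimension 3 - 2 = 1, so there is 1 Jordan block; the rank sequence gives block sizes [2].

For λ = 2: algebraic multiplicity 1 gives one 1×1 block.

Assembling the blocks gives the Jordan form J above.

J = [[-4, 1, 0], [0, -4, 0], [0, 0, 2]]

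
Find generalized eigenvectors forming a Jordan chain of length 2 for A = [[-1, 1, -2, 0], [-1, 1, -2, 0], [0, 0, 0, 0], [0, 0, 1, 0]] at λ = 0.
v_1 = [[-1, 0, 0, 2]]^T, v_2 = [[1, 1, 0, 0]]^T

We seek v_1 ∈ ker(A^2) \ ker(A), then set v_{i+1} = A v_i.

One such chain is v_1 = [[-1, 0, 0, 2]]^T, v_2 = [[1, 1, 0, 0]]^T. Check: A v_2 = [[0, 0, 0, 0]]^T = 0.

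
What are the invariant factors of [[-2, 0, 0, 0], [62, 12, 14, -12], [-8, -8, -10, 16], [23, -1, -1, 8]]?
x + 2, (x - 6)^2(x + 2)

The Jordan structure of A has elementary divisors (x + 2), (x + 2), (x - 6)^2. Arranging the block sizes at each eigenvalue in decreasing order and taking row products gives the invariant factors.

Invariant factors (smallest first, each dividing the next): x + 2, (x - 6)^2(x + 2).

Check: the last factor (x - 6)^2(x + 2) is the minimal polynomial, and the product (x - 6)^2(x + 2)^2 is the characteristic polynomial.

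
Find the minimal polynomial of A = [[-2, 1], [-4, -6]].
m_A(x) = (x + 4)^2

The characteristic polynomial factors as (x + 4)^2. The minimal polynomial is ∏(x - λ)^{k_λ} where k_λ is the size of the largest Jordan block at λ.

For λ = -4: rank(A + 4I) = 1, and the largest Jordan block has size 2 (the smallest k with rank((A + 4I)^k) = rank((A + 4I)^(k+1))).

So m_A(x) = (x + 4)^2.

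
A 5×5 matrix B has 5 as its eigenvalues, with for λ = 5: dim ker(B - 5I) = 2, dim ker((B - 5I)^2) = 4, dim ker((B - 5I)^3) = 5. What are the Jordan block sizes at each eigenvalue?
λ = 5: successive nullity increments [2, 2, 1] count blocks of size ≥ k; block sizes are [3, 2].

Jordan blocks: (5, 3), (5, 2)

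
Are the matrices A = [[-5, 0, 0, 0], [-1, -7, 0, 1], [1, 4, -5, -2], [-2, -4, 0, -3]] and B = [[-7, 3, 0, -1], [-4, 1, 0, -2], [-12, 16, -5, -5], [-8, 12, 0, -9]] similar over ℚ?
Yes.

Two matrices over a field are similar if and only if they have the same invariant factors.

Both A and B have characteristic polynomial (x + 5)^4 and minimal polynomial (x + 5)^2. Computing further, both have invariant factors (x + 5)^2, (x + 5)^2. Hence A and B are similar.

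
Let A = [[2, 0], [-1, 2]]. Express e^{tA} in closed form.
A has Jordan form J = [[2, 1], [0, 2]] with A = PJP^{-1}, so e^{tA} = P e^{tJ} P^{-1}.

For a Jordan block J_k(λ), e^{tJ_k(λ)} = e^{λt} · (I + tN + t^2 N^2/2! + ... + t^{k-1} N^{k-1}/(k-1)!) where N is the nilpotent superdiagonal part.

Assembling the blocks and conjugating back gives the entries of e^{tA} as shown above.

e^{tA} = [[e^{2*t}, 0], [-t*e^{2*t}, e^{2*t}]]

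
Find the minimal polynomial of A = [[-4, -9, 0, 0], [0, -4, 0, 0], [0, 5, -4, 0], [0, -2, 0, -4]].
m_A(x) = (x + 4)^2

The characteristic polynomial factors as (x + 4)^4. The minimal polynomial is ∏(x - λ)^{k_λ} where k_λ is the size of the largest Jordan block at λ.

For λ = -4: rank(A + 4I) = 1, and the largest Jordan block has size 2 (the smallest k with rank((A + 4I)^k) = rank((A + 4I)^(k+1))).

So m_A(x) = (x + 4)^2.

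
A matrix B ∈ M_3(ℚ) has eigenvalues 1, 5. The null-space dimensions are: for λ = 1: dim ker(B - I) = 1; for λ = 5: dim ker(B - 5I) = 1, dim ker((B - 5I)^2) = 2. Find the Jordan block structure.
Jordan blocks: (1, 1), (5, 2)

λ = 1: successive nullity increments [1] count blocks of size ≥ k; block sizes are [1].
λ = 5: successive nullity increments [1, 1] count blocks of size ≥ k; block sizes are [2].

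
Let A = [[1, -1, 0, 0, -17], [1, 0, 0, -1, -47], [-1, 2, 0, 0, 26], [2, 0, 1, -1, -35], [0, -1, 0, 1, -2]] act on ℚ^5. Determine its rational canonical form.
The invariant factors of A (the non-unit diagonal entries of the Smith normal form of xI - A over ℚ[x]) are (x - 2)(x^2 + 2x - 4)^2, each dividing the next. The characteristic polynomial is their product, (x - 2)(x^2 + 2x - 4)^2.

The rational canonical form is the block-diagonal matrix of companion matrices C(f_i):
R = [[0, 0, 0, 0, 32], [1, 0, 0, 0, -48], [0, 1, 0, 0, 8], [0, 0, 1, 0, 12], [0, 0, 0, 1, -2]].

Note the characteristic polynomial does not split into linear factors over ℚ, so A has no Jordan form over ℚ; the rational canonical form exists over any field.

R = [[0, 0, 0, 0, 32], [1, 0, 0, 0, -48], [0, 1, 0, 0, 8], [0, 0, 1, 0, 12], [0, 0, 0, 1, -2]]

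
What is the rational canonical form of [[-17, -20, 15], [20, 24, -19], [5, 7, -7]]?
The invariant factors of A (the non-unit diagonal entries of the Smith normal form of xI - A over ℚ[x]) are x^3 + x + 5, each dividing the next. The characteristic polynomial is their product, x^3 + x + 5.

The rational canonical form is the block-diagonal matrix of companion matrices C(f_i):
R = [[0, 0, -5], [1, 0, -1], [0, 1, 0]].

Note the characteristic polynomial does not split into linear factors over ℚ, so A has no Jordan form over ℚ; the rational canonical form exists over any field.

R = [[0, 0, -5], [1, 0, -1], [0, 1, 0]]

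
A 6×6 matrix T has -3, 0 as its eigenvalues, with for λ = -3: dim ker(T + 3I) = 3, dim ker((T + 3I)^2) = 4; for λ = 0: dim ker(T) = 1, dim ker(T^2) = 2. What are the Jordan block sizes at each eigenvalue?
λ = -3: successive nullity increments [3, 1] count blocks of size ≥ k; block sizes are [2, 1, 1].
λ = 0: successive nullity increments [1, 1] count blocks of size ≥ k; block sizes are [2].

Jordan blocks: (-3, 2), (-3, 1), (-3, 1), (0, 2)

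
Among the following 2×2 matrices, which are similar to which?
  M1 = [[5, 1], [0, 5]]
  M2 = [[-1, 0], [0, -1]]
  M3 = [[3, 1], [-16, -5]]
Characteristic polynomials: χ_{M1} = (x - 5)^2, χ_{M2} = (x + 1)^2, χ_{M3} = (x + 1)^2.

{M1}: invariant factors (x - 5)^2.

{M2}: invariant factors x + 1, x + 1.

{M3}: invariant factors (x + 1)^2.

Matrices are similar if and only if their invariant-factor lists agree; the partition into similarity classes is {M1}, {M2}, {M3}.

3 classes: {M1}, {M2}, {M3}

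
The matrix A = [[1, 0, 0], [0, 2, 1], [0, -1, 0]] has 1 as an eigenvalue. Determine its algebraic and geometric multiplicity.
The characteristic polynomial is (x - 1)^3, so the factor x - 1 appears with exponent 3: the algebraic multiplicity is 3.

rank(A - I) = 1, so the eigenspace has dimension 3 - 1 = 2: the geometric multiplicity is 2.

Since 2 < 3, A is not diagonalizable.

algebraic multiplicity 3, geometric multiplicity 2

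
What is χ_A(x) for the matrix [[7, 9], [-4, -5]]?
xI - A = [[x - 7, -9], [4, x + 5]].

Expanding det(xI - A) along the first row:
det(xI - A) = + (x - 7)·det([[x + 5]]) - (-9)·det([[4]]).

Evaluating gives χ_A(x) = x^2 - 2x + 1 = (x - 1)^2.

χ_A(x) = (x - 1)^2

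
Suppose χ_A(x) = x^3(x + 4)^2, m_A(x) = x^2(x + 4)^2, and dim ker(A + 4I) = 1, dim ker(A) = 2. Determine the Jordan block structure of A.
λ = -4: algebraic multiplicity 2 (exponent in χ_A), largest block size 2 (exponent in m_A), 1 block (geometric multiplicity). This forces block sizes [2].
λ = 0: algebraic multiplicity 3 (exponent in χ_A), largest block size 2 (exponent in m_A), 2 blocks (geometric multiplicity). These force block sizes [2, 1].

Jordan blocks: (-4, 2), (0, 2), (0, 1)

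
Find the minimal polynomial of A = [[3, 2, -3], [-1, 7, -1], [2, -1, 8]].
The characteristic polynomial factors as (x - 6)^3. The minimal polynomial is ∏(x - λ)^{k_λ} where k_λ is the size of the largest Jordan block at λ.

For λ = 6: rank(A - 6I) = 2, and the largest Jordan block has size 3 (the smallest k with rank((A - 6I)^k) = rank((A - 6I)^(k+1))).

So m_A(x) = (x - 6)^3.

m_A(x) = (x - 6)^3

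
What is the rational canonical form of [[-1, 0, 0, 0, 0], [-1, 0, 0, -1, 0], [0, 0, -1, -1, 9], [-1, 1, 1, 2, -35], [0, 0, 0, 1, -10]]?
The invariant factors of A (the non-unit diagonal entries of the Smith normal form of xI - A over ℚ[x]) are x + 1, (x + 1)^2(x + 2)(x + 5), each dividing the next. The characteristic polynomial is their product, (x + 1)^3(x + 2)(x + 5).

The rational canonical form is the block-diagonal matrix of companion matrices C(f_i):
R = [[-1, 0, 0, 0, 0], [0, 0, 0, 0, -10], [0, 1, 0, 0, -27], [0, 0, 1, 0, -25], [0, 0, 0, 1, -9]].

R = [[-1, 0, 0, 0, 0], [0, 0, 0, 0, -10], [0, 1, 0, 0, -27], [0, 0, 1, 0, -25], [0, 0, 0, 1, -9]]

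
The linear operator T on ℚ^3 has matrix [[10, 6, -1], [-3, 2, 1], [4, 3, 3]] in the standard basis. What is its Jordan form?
J = [[5, 1, 0], [0, 5, 1], [0, 0, 5]]

The characteristic polynomial is det(xI - A) = (x - 5)^3, so the eigenvalues are 5 (algebraic multiplicity 3).

For λ = 5: rank(A - 5I) = 2, rank((A - 5I)^2) = 1, rank((A - 5I)^3) = 0. The eigenspace has dimension 3 - 2 = 1, so there is 1 Jordan block; the rank sequence gives block sizes [3].

Assembling the blocks gives the Jordan form J above.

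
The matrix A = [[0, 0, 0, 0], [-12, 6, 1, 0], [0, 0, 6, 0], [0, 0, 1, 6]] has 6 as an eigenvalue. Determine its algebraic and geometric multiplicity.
The characteristic polynomial is x(x - 6)^3, so the factor x - 6 appears with exponent 3: the algebraic multiplicity is 3.

rank(A - 6I) = 2, so the eigenspace has dimension 4 - 2 = 2: the geometric multiplicity is 2.

Since 2 < 3, A is not diagonalizable.

algebraic multiplicity 3, geometric multiplicity 2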